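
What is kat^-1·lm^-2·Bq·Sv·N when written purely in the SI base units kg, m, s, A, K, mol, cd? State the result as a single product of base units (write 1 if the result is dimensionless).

kg·m³·s⁻⁴·mol⁻¹·cd⁻²

kat = mol/s = s⁻¹·mol (catalytic activity).
So kat⁻¹ = s·mol⁻¹.
lm = cd·sr = cd (luminous flux; sr is dimensionless).
So lm⁻² = cd⁻².
Bq = 1/s = s⁻¹ (activity is decays per second).
Sv = J/kg (equivalent dose = energy per mass),
    = m²·s⁻².
N = kg·m/s² = kg·m·s⁻² (force = mass × acceleration).
Combining: kat⁻¹·lm⁻²·Bq·Sv·N = (s·mol⁻¹) · cd⁻² · s⁻¹ · (m²·s⁻²) · (kg·m·s⁻²) = kg·m³·s⁻⁴·mol⁻¹·cd⁻².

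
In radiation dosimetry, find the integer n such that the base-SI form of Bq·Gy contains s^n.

Bq = s⁻¹.
Gy = m²·s⁻².
Combining: Bq·Gy = s⁻¹ · (m²·s⁻²) = m²·s⁻³.
The exponent of s is -3.

-3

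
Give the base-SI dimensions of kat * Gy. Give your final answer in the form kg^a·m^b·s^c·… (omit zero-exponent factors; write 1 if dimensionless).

kat = mol/s = s⁻¹·mol (catalytic activity).
Gy = J/kg (absorbed dose = energy per mass),
    = m²·s⁻².
Combining: kat·Gy = (s⁻¹·mol) · (m²·s⁻²) = m²·s⁻³·mol.

m²·s⁻³·mol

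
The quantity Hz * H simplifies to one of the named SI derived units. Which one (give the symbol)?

Ω

Hz = 1/s = s⁻¹ (frequency is cycles per second).
H = Wb/A (inductance = flux per current),
    = kg·m²·s⁻²·A⁻².
Combining: Hz·H = s⁻¹ · (kg·m²·s⁻²·A⁻²) = kg·m²·s⁻³·A⁻².
kg·m²·s⁻³·A⁻² is the base-SI form of the ohm.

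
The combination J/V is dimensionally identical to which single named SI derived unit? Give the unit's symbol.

J = kg·m²·s⁻².
V = kg·m²·s⁻³·A⁻¹.
So V⁻¹ = kg⁻¹·m⁻²·s³·A.
Combining: J·V⁻¹ = (kg·m²·s⁻²) · (kg⁻¹·m⁻²·s³·A) = s·A.
s·A is the base-SI form of the coulomb.

C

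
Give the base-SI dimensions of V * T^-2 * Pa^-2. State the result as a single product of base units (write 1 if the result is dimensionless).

V = kg·m²·s⁻³·A⁻¹.
T = kg·s⁻²·A⁻¹.
So T⁻² = kg⁻²·s⁴·A².
Pa = kg·m⁻¹·s⁻².
So Pa⁻² = kg⁻²·m²·s⁴.
Combining: V·T⁻²·Pa⁻² = (kg·m²·s⁻³·A⁻¹) · (kg⁻²·s⁴·A²) · (kg⁻²·m²·s⁴) = kg⁻³·m⁴·s⁵·A.

kg⁻³·m⁴·s⁵·A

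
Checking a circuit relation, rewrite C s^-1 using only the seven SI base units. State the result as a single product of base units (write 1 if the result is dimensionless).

A

C = A·s = s·A (charge = current × time).
Combining: C·s⁻¹ = (s·A) · s⁻¹ = A.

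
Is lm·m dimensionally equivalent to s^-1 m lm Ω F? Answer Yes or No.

Yes

Left side:
  lm = cd·sr = cd (luminous flux; sr is dimensionless).
  Combining: lm·m = cd · m = m·cd.
Right side:
  lm = cd·sr = cd (luminous flux; sr is dimensionless).
  Ω = V/A (resistance = voltage per current),
      = kg·m²·s⁻³·A⁻².
  F = C/V (capacitance = charge per voltage),
      = A·s/(kg·m²·s⁻³·A⁻¹) (substituting C and V),
      = kg⁻¹·m⁻²·s⁴·A².
  Combining: s⁻¹·m·lm·Ω·F = s⁻¹ · m · cd · (kg·m²·s⁻³·A⁻²) · (kg⁻¹·m⁻²·s⁴·A²) = m·cd.
Both reduce to m·cd.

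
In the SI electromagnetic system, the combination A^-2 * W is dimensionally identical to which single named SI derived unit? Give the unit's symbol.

W = kg·m²·s⁻³.
Combining: A⁻²·W = A⁻² · (kg·m²·s⁻³) = kg·m²·s⁻³·A⁻².
kg·m²·s⁻³·A⁻² is the base-SI form of the ohm.

Ω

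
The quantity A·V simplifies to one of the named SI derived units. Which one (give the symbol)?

W

V = kg·m²·s⁻³·A⁻¹.
Combining: A·V = A · (kg·m²·s⁻³·A⁻¹) = kg·m²·s⁻³.
kg·m²·s⁻³ is the base-SI form of the watt.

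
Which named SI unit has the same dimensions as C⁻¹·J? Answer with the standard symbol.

V

C = s·A.
So C⁻¹ = s⁻¹·A⁻¹.
J = kg·m²·s⁻².
Combining: C⁻¹·J = (s⁻¹·A⁻¹) · (kg·m²·s⁻²) = kg·m²·s⁻³·A⁻¹.
kg·m²·s⁻³·A⁻¹ is the base-SI form of the volt.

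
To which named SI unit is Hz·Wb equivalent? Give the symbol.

Hz = s⁻¹.
Wb = kg·m²·s⁻²·A⁻¹.
Combining: Hz·Wb = s⁻¹ · (kg·m²·s⁻²·A⁻¹) = kg·m²·s⁻³·A⁻¹.
kg·m²·s⁻³·A⁻¹ is the base-SI form of the volt.

V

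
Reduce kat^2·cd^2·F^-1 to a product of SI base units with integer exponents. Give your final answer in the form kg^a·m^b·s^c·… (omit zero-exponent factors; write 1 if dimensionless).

kat = s⁻¹·mol.
So kat² = s⁻²·mol².
F = kg⁻¹·m⁻²·s⁴·A².
So F⁻¹ = kg·m²·s⁻⁴·A⁻².
Combining: kat²·cd²·F⁻¹ = (s⁻²·mol²) · cd² · (kg·m²·s⁻⁴·A⁻²) = kg·m²·s⁻⁶·A⁻²·mol²·cd².

kg·m²·s⁻⁶·A⁻²·mol²·cd²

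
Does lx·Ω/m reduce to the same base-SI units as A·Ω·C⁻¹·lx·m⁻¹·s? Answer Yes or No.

Yes

Left side:
  lx = m⁻²·cd.
  Ω = kg·m²·s⁻³·A⁻².
  Combining: lx·m⁻¹·Ω = (m⁻²·cd) · m⁻¹ · (kg·m²·s⁻³·A⁻²) = kg·m⁻¹·s⁻³·A⁻²·cd.
Right side:
  Ω = kg·m²·s⁻³·A⁻².
  C = s·A.
  So C⁻¹ = s⁻¹·A⁻¹.
  lx = m⁻²·cd.
  Combining: A·Ω·C⁻¹·lx·m⁻¹·s = A · (kg·m²·s⁻³·A⁻²) · (s⁻¹·A⁻¹) · (m⁻²·cd) · m⁻¹ · s = kg·m⁻¹·s⁻³·A⁻²·cd.
Both reduce to kg·m⁻¹·s⁻³·A⁻²·cd.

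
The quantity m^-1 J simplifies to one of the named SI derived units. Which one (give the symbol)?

N

J = kg·m²·s⁻².
Combining: m⁻¹·J = m⁻¹ · (kg·m²·s⁻²) = kg·m·s⁻².
kg·m·s⁻² is the base-SI form of the newton.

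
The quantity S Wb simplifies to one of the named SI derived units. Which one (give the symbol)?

C

S = 1/Ω (conductance is reciprocal resistance),
    = kg⁻¹·m⁻²·s³·A².
Wb = V·s (flux: a volt is a weber per second),
    = kg·m²·s⁻²·A⁻¹.
Combining: S·Wb = (kg⁻¹·m⁻²·s³·A²) · (kg·m²·s⁻²·A⁻¹) = s·A.
s·A is the base-SI form of the coulomb.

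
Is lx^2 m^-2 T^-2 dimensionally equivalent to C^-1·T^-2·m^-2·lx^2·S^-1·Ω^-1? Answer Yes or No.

Left side:
  lx = lm/m² (illuminance = luminous flux per area),
      = m⁻²·cd.
  So lx² = m⁻⁴·cd².
  T = Wb/m² (flux density = flux per area),
      = kg·s⁻²·A⁻¹.
  So T⁻² = kg⁻²·s⁴·A².
  Combining: lx²·m⁻²·T⁻² = (m⁻⁴·cd²) · m⁻² · (kg⁻²·s⁴·A²) = kg⁻²·m⁻⁶·s⁴·A²·cd².
Right side:
  C = A·s = s·A (charge = current × time).
  So C⁻¹ = s⁻¹·A⁻¹.
  T = Wb/m² (flux density = flux per area),
      = kg·s⁻²·A⁻¹.
  So T⁻² = kg⁻²·s⁴·A².
  lx = lm/m² (illuminance = luminous flux per area),
      = m⁻²·cd.
  So lx² = m⁻⁴·cd².
  S = 1/Ω (conductance is reciprocal resistance),
      = kg⁻¹·m⁻²·s³·A².
  So S⁻¹ = kg·m²·s⁻³·A⁻².
  Ω = V/A (resistance = voltage per current),
      = kg·m²·s⁻³·A⁻².
  So Ω⁻¹ = kg⁻¹·m⁻²·s³·A².
  Combining: C⁻¹·T⁻²·m⁻²·lx²·S⁻¹·Ω⁻¹ = (s⁻¹·A⁻¹) · (kg⁻²·s⁴·A²) · m⁻² · (m⁻⁴·cd²) · (kg·m²·s⁻³·A⁻²) · (kg⁻¹·m⁻²·s³·A²) = kg⁻²·m⁻⁶·s³·A·cd².
Left is kg⁻²·m⁻⁶·s⁴·A²·cd²; right is kg⁻²·m⁻⁶·s³·A·cd² — different.

No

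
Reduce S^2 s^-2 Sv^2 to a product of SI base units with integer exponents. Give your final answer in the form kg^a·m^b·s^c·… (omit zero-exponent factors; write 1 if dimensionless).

kg⁻²·A⁴

S = 1/Ω (conductance is reciprocal resistance),
    = kg⁻¹·m⁻²·s³·A².
So S² = kg⁻²·m⁻⁴·s⁶·A⁴.
Sv = J/kg (equivalent dose = energy per mass),
    = m²·s⁻².
So Sv² = m⁴·s⁻⁴.
Combining: S²·s⁻²·Sv² = (kg⁻²·m⁻⁴·s⁶·A⁴) · s⁻² · (m⁴·s⁻⁴) = kg⁻²·A⁴.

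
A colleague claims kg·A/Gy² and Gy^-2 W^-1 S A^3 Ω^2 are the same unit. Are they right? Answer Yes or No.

No

Left side:
  Gy = J/kg (absorbed dose = energy per mass),
      = m²·s⁻².
  So Gy⁻² = m⁻⁴·s⁴.
  Combining: kg·A·Gy⁻² = kg · A · (m⁻⁴·s⁴) = kg·m⁻⁴·s⁴·A.
Right side:
  Gy = J/kg (absorbed dose = energy per mass),
      = m²·s⁻².
  So Gy⁻² = m⁻⁴·s⁴.
  W = J/s (power = energy per time),
      = kg·m²·s⁻³.
  So W⁻¹ = kg⁻¹·m⁻²·s³.
  S = 1/Ω (conductance is reciprocal resistance),
      = kg⁻¹·m⁻²·s³·A².
  Ω = V/A (resistance = voltage per current),
      = kg·m²·s⁻³·A⁻².
  So Ω² = kg²·m⁴·s⁻⁶·A⁻⁴.
  Combining: Gy⁻²·W⁻¹·S·A³·Ω² = (m⁻⁴·s⁴) · (kg⁻¹·m⁻²·s³) · (kg⁻¹·m⁻²·s³·A²) · A³ · (kg²·m⁴·s⁻⁶·A⁻⁴) = m⁻⁴·s⁴·A.
Left is kg·m⁻⁴·s⁴·A; right is m⁻⁴·s⁴·A — different.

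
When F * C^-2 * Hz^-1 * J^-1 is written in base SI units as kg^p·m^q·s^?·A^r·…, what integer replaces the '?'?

5

F = kg⁻¹·m⁻²·s⁴·A².
C = s·A.
So C⁻² = s⁻²·A⁻².
Hz = s⁻¹.
So Hz⁻¹ = s.
J = kg·m²·s⁻².
So J⁻¹ = kg⁻¹·m⁻²·s².
Combining: F·C⁻²·Hz⁻¹·J⁻¹ = (kg⁻¹·m⁻²·s⁴·A²) · (s⁻²·A⁻²) · s · (kg⁻¹·m⁻²·s²) = kg⁻²·m⁻⁴·s⁵.
The exponent of s is 5.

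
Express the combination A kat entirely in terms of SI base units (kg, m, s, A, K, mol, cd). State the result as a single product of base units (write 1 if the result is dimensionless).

kat = mol/s = s⁻¹·mol (catalytic activity).
Combining: A·kat = A · (s⁻¹·mol) = s⁻¹·A·mol.

s⁻¹·A·mol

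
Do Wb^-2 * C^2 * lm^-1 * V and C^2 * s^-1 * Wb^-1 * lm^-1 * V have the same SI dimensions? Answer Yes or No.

No

Left side:
  Wb = kg·m²·s⁻²·A⁻¹.
  So Wb⁻² = kg⁻²·m⁻⁴·s⁴·A².
  C = s·A.
  So C² = s²·A².
  lm = cd.
  So lm⁻¹ = cd⁻¹.
  V = kg·m²·s⁻³·A⁻¹.
  Combining: Wb⁻²·C²·lm⁻¹·V = (kg⁻²·m⁻⁴·s⁴·A²) · (s²·A²) · cd⁻¹ · (kg·m²·s⁻³·A⁻¹) = kg⁻¹·m⁻²·s³·A³·cd⁻¹.
Right side:
  C = s·A.
  So C² = s²·A².
  Wb = kg·m²·s⁻²·A⁻¹.
  So Wb⁻¹ = kg⁻¹·m⁻²·s²·A.
  lm = cd.
  So lm⁻¹ = cd⁻¹.
  V = kg·m²·s⁻³·A⁻¹.
  Combining: C²·s⁻¹·Wb⁻¹·lm⁻¹·V = (s²·A²) · s⁻¹ · (kg⁻¹·m⁻²·s²·A) · cd⁻¹ · (kg·m²·s⁻³·A⁻¹) = A²·cd⁻¹.
Left is kg⁻¹·m⁻²·s³·A³·cd⁻¹; right is A²·cd⁻¹ — different.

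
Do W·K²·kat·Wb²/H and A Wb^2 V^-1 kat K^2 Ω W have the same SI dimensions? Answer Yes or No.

No

Left side:
  W = J/s (power = energy per time),
      = kg·m²·s⁻³.
  H = Wb/A (inductance = flux per current),
      = kg·m²·s⁻²·A⁻².
  So H⁻¹ = kg⁻¹·m⁻²·s²·A².
  kat = mol/s = s⁻¹·mol (catalytic activity).
  Wb = V·s (flux: a volt is a weber per second),
      = kg·m²·s⁻²·A⁻¹.
  So Wb² = kg²·m⁴·s⁻⁴·A⁻².
  Combining: W·H⁻¹·K²·kat·Wb² = (kg·m²·s⁻³) · (kg⁻¹·m⁻²·s²·A²) · K² · (s⁻¹·mol) · (kg²·m⁴·s⁻⁴·A⁻²) = kg²·m⁴·s⁻⁶·K²·mol.
Right side:
  Wb = kg·m²·s⁻²·A⁻¹.
  So Wb² = kg²·m⁴·s⁻⁴·A⁻².
  V = kg·m²·s⁻³·A⁻¹.
  So V⁻¹ = kg⁻¹·m⁻²·s³·A.
  kat = s⁻¹·mol.
  Ω = kg·m²·s⁻³·A⁻².
  W = kg·m²·s⁻³.
  Combining: A·Wb²·V⁻¹·kat·K²·Ω·W = A · (kg²·m⁴·s⁻⁴·A⁻²) · (kg⁻¹·m⁻²·s³·A) · (s⁻¹·mol) · K² · (kg·m²·s⁻³·A⁻²) · (kg·m²·s⁻³) = kg³·m⁶·s⁻⁸·A⁻²·K²·mol.
Left is kg²·m⁴·s⁻⁶·K²·mol; right is kg³·m⁶·s⁻⁸·A⁻²·K²·mol — different.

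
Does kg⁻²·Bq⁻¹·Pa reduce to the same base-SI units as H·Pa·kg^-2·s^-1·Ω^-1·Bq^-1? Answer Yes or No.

Left side:
  Bq = 1/s = s⁻¹ (activity is decays per second).
  So Bq⁻¹ = s.
  Pa = N/m² (pressure = force per area),
      = kg·m⁻¹·s⁻².
  Combining: kg⁻²·Bq⁻¹·Pa = kg⁻² · s · (kg·m⁻¹·s⁻²) = kg⁻¹·m⁻¹·s⁻¹.
Right side:
  H = Wb/A (inductance = flux per current),
      = kg·m²·s⁻²·A⁻².
  Pa = N/m² (pressure = force per area),
      = kg·m⁻¹·s⁻².
  Ω = V/A (resistance = voltage per current),
      = kg·m²·s⁻³·A⁻².
  So Ω⁻¹ = kg⁻¹·m⁻²·s³·A².
  Bq = 1/s = s⁻¹ (activity is decays per second).
  So Bq⁻¹ = s.
  Combining: H·Pa·kg⁻²·s⁻¹·Ω⁻¹·Bq⁻¹ = (kg·m²·s⁻²·A⁻²) · (kg·m⁻¹·s⁻²) · kg⁻² · s⁻¹ · (kg⁻¹·m⁻²·s³·A²) · s = kg⁻¹·m⁻¹·s⁻¹.
Both reduce to kg⁻¹·m⁻¹·s⁻¹.

Yes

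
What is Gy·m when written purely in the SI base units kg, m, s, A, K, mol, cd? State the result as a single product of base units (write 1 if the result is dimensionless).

Gy = m²·s⁻².
Combining: Gy·m = (m²·s⁻²) · m = m³·s⁻².

m³·s⁻²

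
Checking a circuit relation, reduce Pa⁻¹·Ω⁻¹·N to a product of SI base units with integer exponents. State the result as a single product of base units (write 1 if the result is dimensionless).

Pa = kg·m⁻¹·s⁻².
So Pa⁻¹ = kg⁻¹·m·s².
Ω = kg·m²·s⁻³·A⁻².
So Ω⁻¹ = kg⁻¹·m⁻²·s³·A².
N = kg·m·s⁻².
Combining: Pa⁻¹·Ω⁻¹·N = (kg⁻¹·m·s²) · (kg⁻¹·m⁻²·s³·A²) · (kg·m·s⁻²) = kg⁻¹·s³·A².

kg⁻¹·s³·A²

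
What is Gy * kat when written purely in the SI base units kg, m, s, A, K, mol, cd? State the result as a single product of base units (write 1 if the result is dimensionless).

m²·s⁻³·mol

Gy = J/kg (absorbed dose = energy per mass),
    = m²·s⁻².
kat = mol/s = s⁻¹·mol (catalytic activity).
Combining: Gy·kat = (m²·s⁻²) · (s⁻¹·mol) = m²·s⁻³·mol.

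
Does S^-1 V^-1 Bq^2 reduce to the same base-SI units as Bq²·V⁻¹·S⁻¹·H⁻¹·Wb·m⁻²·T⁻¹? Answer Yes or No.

Left side:
  S = 1/Ω (conductance is reciprocal resistance),
      = kg⁻¹·m⁻²·s³·A².
  So S⁻¹ = kg·m²·s⁻³·A⁻².
  V = W/A (potential = power per current),
      = kg·m²·s⁻³·A⁻¹.
  So V⁻¹ = kg⁻¹·m⁻²·s³·A.
  Bq = 1/s = s⁻¹ (activity is decays per second).
  So Bq² = s⁻².
  Combining: S⁻¹·V⁻¹·Bq² = (kg·m²·s⁻³·A⁻²) · (kg⁻¹·m⁻²·s³·A) · s⁻² = s⁻²·A⁻¹.
Right side:
  Bq = 1/s = s⁻¹ (activity is decays per second).
  So Bq² = s⁻².
  V = W/A (potential = power per current),
      = kg·m²·s⁻³·A⁻¹.
  So V⁻¹ = kg⁻¹·m⁻²·s³·A.
  S = 1/Ω (conductance is reciprocal resistance),
      = kg⁻¹·m⁻²·s³·A².
  So S⁻¹ = kg·m²·s⁻³·A⁻².
  H = Wb/A (inductance = flux per current),
      = kg·m²·s⁻²·A⁻².
  So H⁻¹ = kg⁻¹·m⁻²·s²·A².
  Wb = V·s (flux: a volt is a weber per second),
      = kg·m²·s⁻²·A⁻¹.
  T = Wb/m² (flux density = flux per area),
      = kg·s⁻²·A⁻¹.
  So T⁻¹ = kg⁻¹·s²·A.
  Combining: Bq²·V⁻¹·S⁻¹·H⁻¹·Wb·m⁻²·T⁻¹ = s⁻² · (kg⁻¹·m⁻²·s³·A) · (kg·m²·s⁻³·A⁻²) · (kg⁻¹·m⁻²·s²·A²) · (kg·m²·s⁻²·A⁻¹) · m⁻² · (kg⁻¹·s²·A) = kg⁻¹·m⁻²·A.
Left is s⁻²·A⁻¹; right is kg⁻¹·m⁻²·A — different.

No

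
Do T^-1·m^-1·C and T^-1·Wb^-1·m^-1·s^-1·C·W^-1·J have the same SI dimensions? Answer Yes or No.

No

Left side:
  T = kg·s⁻²·A⁻¹.
  So T⁻¹ = kg⁻¹·s²·A.
  C = s·A.
  Combining: T⁻¹·m⁻¹·C = (kg⁻¹·s²·A) · m⁻¹ · (s·A) = kg⁻¹·m⁻¹·s³·A².
Right side:
  T = Wb/m² (flux density = flux per area),
      = kg·s⁻²·A⁻¹.
  So T⁻¹ = kg⁻¹·s²·A.
  Wb = V·s (flux: a volt is a weber per second),
      = kg·m²·s⁻²·A⁻¹.
  So Wb⁻¹ = kg⁻¹·m⁻²·s²·A.
  C = A·s = s·A (charge = current × time).
  W = J/s (power = energy per time),
      = kg·m²·s⁻³.
  So W⁻¹ = kg⁻¹·m⁻²·s³.
  J = N·m (work = force × distance),
      = kg·m²·s⁻².
  Combining: T⁻¹·Wb⁻¹·m⁻¹·s⁻¹·C·W⁻¹·J = (kg⁻¹·s²·A) · (kg⁻¹·m⁻²·s²·A) · m⁻¹ · s⁻¹ · (s·A) · (kg⁻¹·m⁻²·s³) · (kg·m²·s⁻²) = kg⁻²·m⁻³·s⁵·A³.
Left is kg⁻¹·m⁻¹·s³·A²; right is kg⁻²·m⁻³·s⁵·A³ — different.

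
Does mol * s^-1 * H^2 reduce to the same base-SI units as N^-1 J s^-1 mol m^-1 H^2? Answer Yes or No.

Left side:
  H = Wb/A (inductance = flux per current),
      = kg·m²·s⁻²·A⁻².
  So H² = kg²·m⁴·s⁻⁴·A⁻⁴.
  Combining: mol·s⁻¹·H² = mol · s⁻¹ · (kg²·m⁴·s⁻⁴·A⁻⁴) = kg²·m⁴·s⁻⁵·A⁻⁴·mol.
Right side:
  N = kg·m/s² = kg·m·s⁻² (force = mass × acceleration).
  So N⁻¹ = kg⁻¹·m⁻¹·s².
  J = N·m (work = force × distance),
      = kg·m²·s⁻².
  H = Wb/A (inductance = flux per current),
      = kg·m²·s⁻²·A⁻².
  So H² = kg²·m⁴·s⁻⁴·A⁻⁴.
  Combining: N⁻¹·J·s⁻¹·mol·m⁻¹·H² = (kg⁻¹·m⁻¹·s²) · (kg·m²·s⁻²) · s⁻¹ · mol · m⁻¹ · (kg²·m⁴·s⁻⁴·A⁻⁴) = kg²·m⁴·s⁻⁵·A⁻⁴·mol.
Both reduce to kg²·m⁴·s⁻⁵·A⁻⁴·mol.

Yes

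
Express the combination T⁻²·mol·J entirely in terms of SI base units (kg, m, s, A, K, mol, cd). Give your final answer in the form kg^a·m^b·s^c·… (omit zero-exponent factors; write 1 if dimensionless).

kg⁻¹·m²·s²·A²·mol

T = kg·s⁻²·A⁻¹.
So T⁻² = kg⁻²·s⁴·A².
J = kg·m²·s⁻².
Combining: T⁻²·mol·J = (kg⁻²·s⁴·A²) · mol · (kg·m²·s⁻²) = kg⁻¹·m²·s²·A²·mol.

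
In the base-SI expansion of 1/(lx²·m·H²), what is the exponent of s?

4

lx = lm/m² (illuminance = luminous flux per area),
    = m⁻²·cd.
So lx⁻² = m⁴·cd⁻².
H = Wb/A (inductance = flux per current),
    = kg·m²·s⁻²·A⁻².
So H⁻² = kg⁻²·m⁻⁴·s⁴·A⁴.
Combining: lx⁻²·m⁻¹·H⁻² = (m⁴·cd⁻²) · m⁻¹ · (kg⁻²·m⁻⁴·s⁴·A⁴) = kg⁻²·m⁻¹·s⁴·A⁴·cd⁻².
The exponent of s is 4.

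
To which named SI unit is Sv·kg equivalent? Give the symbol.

Sv = m²·s⁻².
Combining: Sv·kg = (m²·s⁻²) · kg = kg·m²·s⁻².
kg·m²·s⁻² is the base-SI form of the joule.

J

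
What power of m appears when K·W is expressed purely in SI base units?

2

W = J/s (power = energy per time),
    = kg·m²·s⁻³.
Combining: K·W = K · (kg·m²·s⁻³) = kg·m²·s⁻³·K.
The exponent of m is 2.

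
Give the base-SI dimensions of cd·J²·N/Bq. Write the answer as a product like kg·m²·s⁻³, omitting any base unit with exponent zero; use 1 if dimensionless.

Bq = 1/s = s⁻¹ (activity is decays per second).
So Bq⁻¹ = s.
J = N·m (work = force × distance),
    = kg·m²·s⁻².
So J² = kg²·m⁴·s⁻⁴.
N = kg·m/s² = kg·m·s⁻² (force = mass × acceleration).
Combining: cd·Bq⁻¹·J²·N = cd · s · (kg²·m⁴·s⁻⁴) · (kg·m·s⁻²) = kg³·m⁵·s⁻⁵·cd.

kg³·m⁵·s⁻⁵·cd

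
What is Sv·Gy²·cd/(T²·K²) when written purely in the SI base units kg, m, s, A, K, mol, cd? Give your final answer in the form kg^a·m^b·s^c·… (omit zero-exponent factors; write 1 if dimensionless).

kg⁻²·m⁶·s⁻²·A²·K⁻²·cd

T = kg·s⁻²·A⁻¹.
So T⁻² = kg⁻²·s⁴·A².
Sv = m²·s⁻².
Gy = m²·s⁻².
So Gy² = m⁴·s⁻⁴.
Combining: T⁻²·Sv·Gy²·K⁻²·cd = (kg⁻²·s⁴·A²) · (m²·s⁻²) · (m⁴·s⁻⁴) · K⁻² · cd = kg⁻²·m⁶·s⁻²·A²·K⁻²·cd.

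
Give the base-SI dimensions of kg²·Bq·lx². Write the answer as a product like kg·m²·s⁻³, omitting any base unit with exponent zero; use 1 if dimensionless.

Bq = 1/s = s⁻¹ (activity is decays per second).
lx = lm/m² (illuminance = luminous flux per area),
    = m⁻²·cd.
So lx² = m⁻⁴·cd².
Combining: kg²·Bq·lx² = kg² · s⁻¹ · (m⁻⁴·cd²) = kg²·m⁻⁴·s⁻¹·cd².

kg²·m⁻⁴·s⁻¹·cd²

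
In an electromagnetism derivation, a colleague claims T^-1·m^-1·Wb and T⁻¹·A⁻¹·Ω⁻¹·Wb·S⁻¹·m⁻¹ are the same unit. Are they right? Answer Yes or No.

No

Left side:
  T = kg·s⁻²·A⁻¹.
  So T⁻¹ = kg⁻¹·s²·A.
  Wb = kg·m²·s⁻²·A⁻¹.
  Combining: T⁻¹·m⁻¹·Wb = (kg⁻¹·s²·A) · m⁻¹ · (kg·m²·s⁻²·A⁻¹) = m.
Right side:
  T = Wb/m² (flux density = flux per area),
      = kg·s⁻²·A⁻¹.
  So T⁻¹ = kg⁻¹·s²·A.
  Ω = V/A (resistance = voltage per current),
      = kg·m²·s⁻³·A⁻².
  So Ω⁻¹ = kg⁻¹·m⁻²·s³·A².
  Wb = V·s (flux: a volt is a weber per second),
      = kg·m²·s⁻²·A⁻¹.
  S = 1/Ω (conductance is reciprocal resistance),
      = kg⁻¹·m⁻²·s³·A².
  So S⁻¹ = kg·m²·s⁻³·A⁻².
  Combining: T⁻¹·A⁻¹·Ω⁻¹·Wb·S⁻¹·m⁻¹ = (kg⁻¹·s²·A) · A⁻¹ · (kg⁻¹·m⁻²·s³·A²) · (kg·m²·s⁻²·A⁻¹) · (kg·m²·s⁻³·A⁻²) · m⁻¹ = m·A⁻¹.
Left is m; right is m·A⁻¹ — different.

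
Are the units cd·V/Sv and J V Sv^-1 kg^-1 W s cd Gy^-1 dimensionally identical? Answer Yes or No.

No

Left side:
  V = W/A (potential = power per current),
      = kg·m²·s⁻³·A⁻¹.
  Sv = J/kg (equivalent dose = energy per mass),
      = m²·s⁻².
  So Sv⁻¹ = m⁻²·s².
  Combining: cd·V·Sv⁻¹ = cd · (kg·m²·s⁻³·A⁻¹) · (m⁻²·s²) = kg·s⁻¹·A⁻¹·cd.
Right side:
  J = N·m (work = force × distance),
      = kg·m²·s⁻².
  V = W/A (potential = power per current),
      = kg·m²·s⁻³·A⁻¹.
  Sv = J/kg (equivalent dose = energy per mass),
      = m²·s⁻².
  So Sv⁻¹ = m⁻²·s².
  W = J/s (power = energy per time),
      = kg·m²·s⁻³.
  Gy = J/kg (absorbed dose = energy per mass),
      = m²·s⁻².
  So Gy⁻¹ = m⁻²·s².
  Combining: J·V·Sv⁻¹·kg⁻¹·W·s·cd·Gy⁻¹ = (kg·m²·s⁻²) · (kg·m²·s⁻³·A⁻¹) · (m⁻²·s²) · kg⁻¹ · (kg·m²·s⁻³) · s · cd · (m⁻²·s²) = kg²·m²·s⁻³·A⁻¹·cd.
Left is kg·s⁻¹·A⁻¹·cd; right is kg²·m²·s⁻³·A⁻¹·cd — different.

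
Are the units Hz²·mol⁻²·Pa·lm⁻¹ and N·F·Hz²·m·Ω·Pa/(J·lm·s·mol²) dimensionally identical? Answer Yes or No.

Left side:
  Hz = 1/s = s⁻¹ (frequency is cycles per second).
  So Hz² = s⁻².
  Pa = N/m² (pressure = force per area),
      = kg·m⁻¹·s⁻².
  lm = cd·sr = cd (luminous flux; sr is dimensionless).
  So lm⁻¹ = cd⁻¹.
  Combining: Hz²·mol⁻²·Pa·lm⁻¹ = s⁻² · mol⁻² · (kg·m⁻¹·s⁻²) · cd⁻¹ = kg·m⁻¹·s⁻⁴·mol⁻²·cd⁻¹.
Right side:
  J = kg·m²·s⁻².
  So J⁻¹ = kg⁻¹·m⁻²·s².
  N = kg·m·s⁻².
  F = kg⁻¹·m⁻²·s⁴·A².
  Hz = s⁻¹.
  So Hz² = s⁻².
  Ω = kg·m²·s⁻³·A⁻².
  lm = cd.
  So lm⁻¹ = cd⁻¹.
  Pa = kg·m⁻¹·s⁻².
  Combining: J⁻¹·N·F·Hz²·m·Ω·lm⁻¹·Pa·s⁻¹·mol⁻² = (kg⁻¹·m⁻²·s²) · (kg·m·s⁻²) · (kg⁻¹·m⁻²·s⁴·A²) · s⁻² · m · (kg·m²·s⁻³·A⁻²) · cd⁻¹ · (kg·m⁻¹·s⁻²) · s⁻¹ · mol⁻² = kg·m⁻¹·s⁻⁴·mol⁻²·cd⁻¹.
Both reduce to kg·m⁻¹·s⁻⁴·mol⁻²·cd⁻¹.

Yes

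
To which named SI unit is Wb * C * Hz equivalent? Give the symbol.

Wb = V·s (flux: a volt is a weber per second),
    = kg·m²·s⁻²·A⁻¹.
C = A·s = s·A (charge = current × time).
Hz = 1/s = s⁻¹ (frequency is cycles per second).
Combining: Wb·C·Hz = (kg·m²·s⁻²·A⁻¹) · (s·A) · s⁻¹ = kg·m²·s⁻².
kg·m²·s⁻² is the base-SI form of the joule.

J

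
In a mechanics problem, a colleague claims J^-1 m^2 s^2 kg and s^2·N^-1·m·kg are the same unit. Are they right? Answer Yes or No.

Left side:
  J = N·m (work = force × distance),
      = kg·m²·s⁻².
  So J⁻¹ = kg⁻¹·m⁻²·s².
  Combining: J⁻¹·m²·s²·kg = (kg⁻¹·m⁻²·s²) · m² · s² · kg = s⁴.
Right side:
  N = kg·m/s² = kg·m·s⁻² (force = mass × acceleration).
  So N⁻¹ = kg⁻¹·m⁻¹·s².
  Combining: s²·N⁻¹·m·kg = s² · (kg⁻¹·m⁻¹·s²) · m · kg = s⁴.
Both reduce to s⁴.

Yes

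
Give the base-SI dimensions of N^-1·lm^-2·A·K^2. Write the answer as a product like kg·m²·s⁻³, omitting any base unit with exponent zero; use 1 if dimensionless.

kg⁻¹·m⁻¹·s²·A·K²·cd⁻²

N = kg·m/s² = kg·m·s⁻² (force = mass × acceleration).
So N⁻¹ = kg⁻¹·m⁻¹·s².
lm = cd·sr = cd (luminous flux; sr is dimensionless).
So lm⁻² = cd⁻².
Combining: N⁻¹·lm⁻²·A·K² = (kg⁻¹·m⁻¹·s²) · cd⁻² · A · K² = kg⁻¹·m⁻¹·s²·A·K²·cd⁻².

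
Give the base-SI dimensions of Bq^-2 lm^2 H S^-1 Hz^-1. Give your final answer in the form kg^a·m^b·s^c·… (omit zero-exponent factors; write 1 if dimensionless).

kg²·m⁴·s⁻²·A⁻⁴·cd²

Bq = 1/s = s⁻¹ (activity is decays per second).
So Bq⁻² = s².
lm = cd·sr = cd (luminous flux; sr is dimensionless).
So lm² = cd².
H = Wb/A (inductance = flux per current),
    = kg·m²·s⁻²·A⁻².
S = 1/Ω (conductance is reciprocal resistance),
    = kg⁻¹·m⁻²·s³·A².
So S⁻¹ = kg·m²·s⁻³·A⁻².
Hz = 1/s = s⁻¹ (frequency is cycles per second).
So Hz⁻¹ = s.
Combining: Bq⁻²·lm²·H·S⁻¹·Hz⁻¹ = s² · cd² · (kg·m²·s⁻²·A⁻²) · (kg·m²·s⁻³·A⁻²) · s = kg²·m⁴·s⁻²·A⁻⁴·cd².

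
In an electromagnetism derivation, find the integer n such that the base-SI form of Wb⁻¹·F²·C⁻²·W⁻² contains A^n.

3

Wb = V·s (flux: a volt is a weber per second),
    = kg·m²·s⁻²·A⁻¹.
So Wb⁻¹ = kg⁻¹·m⁻²·s²·A.
F = C/V (capacitance = charge per voltage),
    = A·s/(kg·m²·s⁻³·A⁻¹) (substituting C and V),
    = kg⁻¹·m⁻²·s⁴·A².
So F² = kg⁻²·m⁻⁴·s⁸·A⁴.
C = A·s = s·A (charge = current × time).
So C⁻² = s⁻²·A⁻².
W = J/s (power = energy per time),
    = kg·m²·s⁻³.
So W⁻² = kg⁻²·m⁻⁴·s⁶.
Combining: Wb⁻¹·F²·C⁻²·W⁻² = (kg⁻¹·m⁻²·s²·A) · (kg⁻²·m⁻⁴·s⁸·A⁴) · (s⁻²·A⁻²) · (kg⁻²·m⁻⁴·s⁶) = kg⁻⁵·m⁻¹⁰·s¹⁴·A³.
The exponent of A is 3.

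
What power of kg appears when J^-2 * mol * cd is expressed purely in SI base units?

-2

J = N·m (work = force × distance),
    = kg·m²·s⁻².
So J⁻² = kg⁻²·m⁻⁴·s⁴.
Combining: J⁻²·mol·cd = (kg⁻²·m⁻⁴·s⁴) · mol · cd = kg⁻²·m⁻⁴·s⁴·mol·cd.
The exponent of kg is -2.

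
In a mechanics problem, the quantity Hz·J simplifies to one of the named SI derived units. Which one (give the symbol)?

W

Hz = s⁻¹.
J = kg·m²·s⁻².
Combining: Hz·J = s⁻¹ · (kg·m²·s⁻²) = kg·m²·s⁻³.
kg·m²·s⁻³ is the base-SI form of the watt.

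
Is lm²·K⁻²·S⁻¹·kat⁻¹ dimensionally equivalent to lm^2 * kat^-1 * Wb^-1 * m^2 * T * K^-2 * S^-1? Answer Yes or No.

Left side:
  lm = cd·sr = cd (luminous flux; sr is dimensionless).
  So lm² = cd².
  S = 1/Ω (conductance is reciprocal resistance),
      = kg⁻¹·m⁻²·s³·A².
  So S⁻¹ = kg·m²·s⁻³·A⁻².
  kat = mol/s = s⁻¹·mol (catalytic activity).
  So kat⁻¹ = s·mol⁻¹.
  Combining: lm²·K⁻²·S⁻¹·kat⁻¹ = cd² · K⁻² · (kg·m²·s⁻³·A⁻²) · (s·mol⁻¹) = kg·m²·s⁻²·A⁻²·K⁻²·mol⁻¹·cd².
Right side:
  lm = cd·sr = cd (luminous flux; sr is dimensionless).
  So lm² = cd².
  kat = mol/s = s⁻¹·mol (catalytic activity).
  So kat⁻¹ = s·mol⁻¹.
  Wb = V·s (flux: a volt is a weber per second),
      = kg·m²·s⁻²·A⁻¹.
  So Wb⁻¹ = kg⁻¹·m⁻²·s²·A.
  T = Wb/m² (flux density = flux per area),
      = kg·s⁻²·A⁻¹.
  S = 1/Ω (conductance is reciprocal resistance),
      = kg⁻¹·m⁻²·s³·A².
  So S⁻¹ = kg·m²·s⁻³·A⁻².
  Combining: lm²·kat⁻¹·Wb⁻¹·m²·T·K⁻²·S⁻¹ = cd² · (s·mol⁻¹) · (kg⁻¹·m⁻²·s²·A) · m² · (kg·s⁻²·A⁻¹) · K⁻² · (kg·m²·s⁻³·A⁻²) = kg·m²·s⁻²·A⁻²·K⁻²·mol⁻¹·cd².
Both reduce to kg·m²·s⁻²·A⁻²·K⁻²·mol⁻¹·cd².

Yes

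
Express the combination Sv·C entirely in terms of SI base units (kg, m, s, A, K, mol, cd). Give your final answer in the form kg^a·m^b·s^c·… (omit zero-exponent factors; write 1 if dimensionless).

Sv = m²·s⁻².
C = s·A.
Combining: Sv·C = (m²·s⁻²) · (s·A) = m²·s⁻¹·A.

m²·s⁻¹·A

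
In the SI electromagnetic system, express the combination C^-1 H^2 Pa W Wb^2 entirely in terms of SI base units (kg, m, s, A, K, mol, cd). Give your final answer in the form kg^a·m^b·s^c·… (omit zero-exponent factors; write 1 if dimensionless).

C = s·A.
So C⁻¹ = s⁻¹·A⁻¹.
H = kg·m²·s⁻²·A⁻².
So H² = kg²·m⁴·s⁻⁴·A⁻⁴.
Pa = kg·m⁻¹·s⁻².
W = kg·m²·s⁻³.
Wb = kg·m²·s⁻²·A⁻¹.
So Wb² = kg²·m⁴·s⁻⁴·A⁻².
Combining: C⁻¹·H²·Pa·W·Wb² = (s⁻¹·A⁻¹) · (kg²·m⁴·s⁻⁴·A⁻⁴) · (kg·m⁻¹·s⁻²) · (kg·m²·s⁻³) · (kg²·m⁴·s⁻⁴·A⁻²) = kg⁶·m⁹·s⁻¹⁴·A⁻⁷.

kg⁶·m⁹·s⁻¹⁴·A⁻⁷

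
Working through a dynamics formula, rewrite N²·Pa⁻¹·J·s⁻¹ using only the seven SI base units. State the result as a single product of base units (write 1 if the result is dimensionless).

kg²·m⁵·s⁻⁵

N = kg·m/s² = kg·m·s⁻² (force = mass × acceleration).
So N² = kg²·m²·s⁻⁴.
Pa = N/m² (pressure = force per area),
    = kg·m⁻¹·s⁻².
So Pa⁻¹ = kg⁻¹·m·s².
J = N·m (work = force × distance),
    = kg·m²·s⁻².
Combining: N²·Pa⁻¹·J·s⁻¹ = (kg²·m²·s⁻⁴) · (kg⁻¹·m·s²) · (kg·m²·s⁻²) · s⁻¹ = kg²·m⁵·s⁻⁵.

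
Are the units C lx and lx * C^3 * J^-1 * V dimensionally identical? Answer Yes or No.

Left side:
  C = s·A.
  lx = m⁻²·cd.
  Combining: C·lx = (s·A) · (m⁻²·cd) = m⁻²·s·A·cd.
Right side:
  lx = m⁻²·cd.
  C = s·A.
  So C³ = s³·A³.
  J = kg·m²·s⁻².
  So J⁻¹ = kg⁻¹·m⁻²·s².
  V = kg·m²·s⁻³·A⁻¹.
  Combining: lx·C³·J⁻¹·V = (m⁻²·cd) · (s³·A³) · (kg⁻¹·m⁻²·s²) · (kg·m²·s⁻³·A⁻¹) = m⁻²·s²·A²·cd.
Left is m⁻²·s·A·cd; right is m⁻²·s²·A²·cd — different.

No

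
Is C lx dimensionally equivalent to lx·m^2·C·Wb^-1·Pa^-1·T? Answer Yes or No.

No

Left side:
  C = A·s = s·A (charge = current × time).
  lx = lm/m² (illuminance = luminous flux per area),
      = m⁻²·cd.
  Combining: C·lx = (s·A) · (m⁻²·cd) = m⁻²·s·A·cd.
Right side:
  lx = lm/m² (illuminance = luminous flux per area),
      = m⁻²·cd.
  C = A·s = s·A (charge = current × time).
  Wb = V·s (flux: a volt is a weber per second),
      = kg·m²·s⁻²·A⁻¹.
  So Wb⁻¹ = kg⁻¹·m⁻²·s²·A.
  Pa = N/m² (pressure = force per area),
      = kg·m⁻¹·s⁻².
  So Pa⁻¹ = kg⁻¹·m·s².
  T = Wb/m² (flux density = flux per area),
      = kg·s⁻²·A⁻¹.
  Combining: lx·m²·C·Wb⁻¹·Pa⁻¹·T = (m⁻²·cd) · m² · (s·A) · (kg⁻¹·m⁻²·s²·A) · (kg⁻¹·m·s²) · (kg·s⁻²·A⁻¹) = kg⁻¹·m⁻¹·s³·A·cd.
Left is m⁻²·s·A·cd; right is kg⁻¹·m⁻¹·s³·A·cd — different.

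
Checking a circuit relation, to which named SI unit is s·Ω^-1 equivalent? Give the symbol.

F

Ω = V/A (resistance = voltage per current),
    = kg·m²·s⁻³·A⁻².
So Ω⁻¹ = kg⁻¹·m⁻²·s³·A².
Combining: s·Ω⁻¹ = s · (kg⁻¹·m⁻²·s³·A²) = kg⁻¹·m⁻²·s⁴·A².
kg⁻¹·m⁻²·s⁴·A² is the base-SI form of the farad.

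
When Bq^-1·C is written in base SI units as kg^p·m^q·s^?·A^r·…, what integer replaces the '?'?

Bq = s⁻¹.
So Bq⁻¹ = s.
C = s·A.
Combining: Bq⁻¹·C = s · (s·A) = s²·A.
The exponent of s is 2.

2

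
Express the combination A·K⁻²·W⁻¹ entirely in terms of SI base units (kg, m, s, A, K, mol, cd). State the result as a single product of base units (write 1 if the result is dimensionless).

W = J/s (power = energy per time),
    = kg·m²·s⁻³.
So W⁻¹ = kg⁻¹·m⁻²·s³.
Combining: A·K⁻²·W⁻¹ = A · K⁻² · (kg⁻¹·m⁻²·s³) = kg⁻¹·m⁻²·s³·A·K⁻².

kg⁻¹·m⁻²·s³·A·K⁻²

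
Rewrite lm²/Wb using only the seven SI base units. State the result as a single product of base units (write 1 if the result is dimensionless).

lm = cd·sr = cd (luminous flux; sr is dimensionless).
So lm² = cd².
Wb = V·s (flux: a volt is a weber per second),
    = kg·m²·s⁻²·A⁻¹.
So Wb⁻¹ = kg⁻¹·m⁻²·s²·A.
Combining: lm²·Wb⁻¹ = cd² · (kg⁻¹·m⁻²·s²·A) = kg⁻¹·m⁻²·s²·A·cd².

kg⁻¹·m⁻²·s²·A·cd²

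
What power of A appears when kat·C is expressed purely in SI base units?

kat = mol/s = s⁻¹·mol (catalytic activity).
C = A·s = s·A (charge = current × time).
Combining: kat·C = (s⁻¹·mol) · (s·A) = A·mol.
The exponent of A is 1.

1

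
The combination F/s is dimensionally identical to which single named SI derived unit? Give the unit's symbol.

S

F = kg⁻¹·m⁻²·s⁴·A².
Combining: s⁻¹·F = s⁻¹ · (kg⁻¹·m⁻²·s⁴·A²) = kg⁻¹·m⁻²·s³·A².
kg⁻¹·m⁻²·s³·A² is the base-SI form of the siemens.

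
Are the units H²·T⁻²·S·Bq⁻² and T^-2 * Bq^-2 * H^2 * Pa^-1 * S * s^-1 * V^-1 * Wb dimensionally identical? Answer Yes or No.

No

Left side:
  H = Wb/A (inductance = flux per current),
      = kg·m²·s⁻²·A⁻².
  So H² = kg²·m⁴·s⁻⁴·A⁻⁴.
  T = Wb/m² (flux density = flux per area),
      = kg·s⁻²·A⁻¹.
  So T⁻² = kg⁻²·s⁴·A².
  S = 1/Ω (conductance is reciprocal resistance),
      = kg⁻¹·m⁻²·s³·A².
  Bq = 1/s = s⁻¹ (activity is decays per second).
  So Bq⁻² = s².
  Combining: H²·T⁻²·S·Bq⁻² = (kg²·m⁴·s⁻⁴·A⁻⁴) · (kg⁻²·s⁴·A²) · (kg⁻¹·m⁻²·s³·A²) · s² = kg⁻¹·m²·s⁵.
Right side:
  T = kg·s⁻²·A⁻¹.
  So T⁻² = kg⁻²·s⁴·A².
  Bq = s⁻¹.
  So Bq⁻² = s².
  H = kg·m²·s⁻²·A⁻².
  So H² = kg²·m⁴·s⁻⁴·A⁻⁴.
  Pa = kg·m⁻¹·s⁻².
  So Pa⁻¹ = kg⁻¹·m·s².
  S = kg⁻¹·m⁻²·s³·A².
  V = kg·m²·s⁻³·A⁻¹.
  So V⁻¹ = kg⁻¹·m⁻²·s³·A.
  Wb = kg·m²·s⁻²·A⁻¹.
  Combining: T⁻²·Bq⁻²·H²·Pa⁻¹·S·s⁻¹·V⁻¹·Wb = (kg⁻²·s⁴·A²) · s² · (kg²·m⁴·s⁻⁴·A⁻⁴) · (kg⁻¹·m·s²) · (kg⁻¹·m⁻²·s³·A²) · s⁻¹ · (kg⁻¹·m⁻²·s³·A) · (kg·m²·s⁻²·A⁻¹) = kg⁻²·m³·s⁷.
Left is kg⁻¹·m²·s⁵; right is kg⁻²·m³·s⁷ — different.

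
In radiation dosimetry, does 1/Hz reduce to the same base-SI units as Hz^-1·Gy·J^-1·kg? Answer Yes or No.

Yes

Left side:
  Hz = 1/s = s⁻¹ (frequency is cycles per second).
  So Hz⁻¹ = s.
Right side:
  Hz = 1/s = s⁻¹ (frequency is cycles per second).
  So Hz⁻¹ = s.
  Gy = J/kg (absorbed dose = energy per mass),
      = m²·s⁻².
  J = N·m (work = force × distance),
      = kg·m²·s⁻².
  So J⁻¹ = kg⁻¹·m⁻²·s².
  Combining: Hz⁻¹·Gy·J⁻¹·kg = s · (m²·s⁻²) · (kg⁻¹·m⁻²·s²) · kg = s.
Both reduce to s.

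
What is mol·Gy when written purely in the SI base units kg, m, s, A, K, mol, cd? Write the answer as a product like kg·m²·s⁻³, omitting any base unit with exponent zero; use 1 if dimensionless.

m²·s⁻²·mol

Gy = J/kg (absorbed dose = energy per mass),
    = m²·s⁻².
Combining: mol·Gy = mol · (m²·s⁻²) = m²·s⁻²·mol.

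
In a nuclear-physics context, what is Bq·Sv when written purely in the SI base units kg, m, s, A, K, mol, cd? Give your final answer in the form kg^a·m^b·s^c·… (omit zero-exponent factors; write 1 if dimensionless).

m²·s⁻³

Bq = 1/s = s⁻¹ (activity is decays per second).
Sv = J/kg (equivalent dose = energy per mass),
    = m²·s⁻².
Combining: Bq·Sv = s⁻¹ · (m²·s⁻²) = m²·s⁻³.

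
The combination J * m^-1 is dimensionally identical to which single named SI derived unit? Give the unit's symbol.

J = N·m (work = force × distance),
    = kg·m²·s⁻².
Combining: J·m⁻¹ = (kg·m²·s⁻²) · m⁻¹ = kg·m·s⁻².
kg·m·s⁻² is the base-SI form of the newton.

N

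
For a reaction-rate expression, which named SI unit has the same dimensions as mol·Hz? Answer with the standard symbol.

kat

Hz = s⁻¹.
Combining: mol·Hz = mol · s⁻¹ = s⁻¹·mol.
s⁻¹·mol is the base-SI form of the katal.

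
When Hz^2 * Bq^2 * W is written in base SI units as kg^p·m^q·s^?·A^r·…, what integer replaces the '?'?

-7

Hz = 1/s = s⁻¹ (frequency is cycles per second).
So Hz² = s⁻².
Bq = 1/s = s⁻¹ (activity is decays per second).
So Bq² = s⁻².
W = J/s (power = energy per time),
    = kg·m²·s⁻³.
Combining: Hz²·Bq²·W = s⁻² · s⁻² · (kg·m²·s⁻³) = kg·m²·s⁻⁷.
The exponent of s is -7.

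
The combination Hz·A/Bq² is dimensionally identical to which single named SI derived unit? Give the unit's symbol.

Bq = 1/s = s⁻¹ (activity is decays per second).
So Bq⁻² = s².
Hz = 1/s = s⁻¹ (frequency is cycles per second).
Combining: Bq⁻²·Hz·A = s² · s⁻¹ · A = s·A.
s·A is the base-SI form of the coulomb.

C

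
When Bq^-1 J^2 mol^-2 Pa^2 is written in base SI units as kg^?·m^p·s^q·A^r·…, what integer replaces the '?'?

Bq = 1/s = s⁻¹ (activity is decays per second).
So Bq⁻¹ = s.
J = N·m (work = force × distance),
    = kg·m²·s⁻².
So J² = kg²·m⁴·s⁻⁴.
Pa = N/m² (pressure = force per area),
    = kg·m⁻¹·s⁻².
So Pa² = kg²·m⁻²·s⁻⁴.
Combining: Bq⁻¹·J²·mol⁻²·Pa² = s · (kg²·m⁴·s⁻⁴) · mol⁻² · (kg²·m⁻²·s⁻⁴) = kg⁴·m²·s⁻⁷·mol⁻².
The exponent of kg is 4.

4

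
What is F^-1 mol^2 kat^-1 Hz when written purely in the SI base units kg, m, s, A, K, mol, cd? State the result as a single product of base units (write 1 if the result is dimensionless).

kg·m²·s⁻⁴·A⁻²·mol

F = C/V (capacitance = charge per voltage),
    = A·s/(kg·m²·s⁻³·A⁻¹) (substituting C and V),
    = kg⁻¹·m⁻²·s⁴·A².
So F⁻¹ = kg·m²·s⁻⁴·A⁻².
kat = mol/s = s⁻¹·mol (catalytic activity).
So kat⁻¹ = s·mol⁻¹.
Hz = 1/s = s⁻¹ (frequency is cycles per second).
Combining: F⁻¹·mol²·kat⁻¹·Hz = (kg·m²·s⁻⁴·A⁻²) · mol² · (s·mol⁻¹) · s⁻¹ = kg·m²·s⁻⁴·A⁻²·mol.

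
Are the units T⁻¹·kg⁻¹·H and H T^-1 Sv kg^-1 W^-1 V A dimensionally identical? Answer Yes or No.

Left side:
  T = Wb/m² (flux density = flux per area),
      = kg·s⁻²·A⁻¹.
  So T⁻¹ = kg⁻¹·s²·A.
  H = Wb/A (inductance = flux per current),
      = kg·m²·s⁻²·A⁻².
  Combining: T⁻¹·kg⁻¹·H = (kg⁻¹·s²·A) · kg⁻¹ · (kg·m²·s⁻²·A⁻²) = kg⁻¹·m²·A⁻¹.
Right side:
  H = Wb/A (inductance = flux per current),
      = kg·m²·s⁻²·A⁻².
  T = Wb/m² (flux density = flux per area),
      = kg·s⁻²·A⁻¹.
  So T⁻¹ = kg⁻¹·s²·A.
  Sv = J/kg (equivalent dose = energy per mass),
      = m²·s⁻².
  W = J/s (power = energy per time),
      = kg·m²·s⁻³.
  So W⁻¹ = kg⁻¹·m⁻²·s³.
  V = W/A (potential = power per current),
      = kg·m²·s⁻³·A⁻¹.
  Combining: H·T⁻¹·Sv·kg⁻¹·W⁻¹·V·A = (kg·m²·s⁻²·A⁻²) · (kg⁻¹·s²·A) · (m²·s⁻²) · kg⁻¹ · (kg⁻¹·m⁻²·s³) · (kg·m²·s⁻³·A⁻¹) · A = kg⁻¹·m⁴·s⁻²·A⁻¹.
Left is kg⁻¹·m²·A⁻¹; right is kg⁻¹·m⁴·s⁻²·A⁻¹ — different.

No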